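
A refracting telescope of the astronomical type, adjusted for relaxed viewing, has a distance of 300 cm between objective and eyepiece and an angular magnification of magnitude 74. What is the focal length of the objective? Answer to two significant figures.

In normal adjustment the tube length equals f_obj + f_eye and |M| = f_obj/f_eye.
So f_obj = 74 f_eye and 74 f_eye + f_eye = 300 cm, giving f_eye = 300/75 = 4.000 cm and f_obj = 296.000 cm.

300 cm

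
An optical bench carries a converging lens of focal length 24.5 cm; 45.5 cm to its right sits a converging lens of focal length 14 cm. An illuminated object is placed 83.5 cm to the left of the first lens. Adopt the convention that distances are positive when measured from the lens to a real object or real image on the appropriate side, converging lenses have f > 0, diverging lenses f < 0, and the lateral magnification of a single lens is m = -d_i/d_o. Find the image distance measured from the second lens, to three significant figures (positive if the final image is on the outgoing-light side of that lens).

First lens: d_i1 = 1/(1/24.5 - 1/83.5) = 34.674 cm.
Object distance for lens 2: d_o2 = 45.5 - 34.674 = 10.826 cm.
Second lens: d_i2 = 1/(1/14 - 1/(10.826)) = -47.757 cm.

-47.8 cm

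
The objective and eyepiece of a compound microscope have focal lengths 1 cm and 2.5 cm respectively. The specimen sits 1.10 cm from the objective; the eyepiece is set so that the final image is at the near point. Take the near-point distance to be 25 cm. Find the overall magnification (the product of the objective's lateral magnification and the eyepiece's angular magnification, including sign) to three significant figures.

-110

Objective: 1/d_i = 1/f_obj - 1/d_o = 1/1 - 1/1.10 = 0.09091 cm^-1, so d_i = 11.000 cm.
m_obj = -d_i/d_o = -11.000/1.10 = -10.000.
Eyepiece angular magnification (image at near point): M_eye = 1 + D/f_e = 1 + 25/2.5 = 11.000.
Overall M = m_obj x M_eye = (-10.000)(11.000) = -110.00.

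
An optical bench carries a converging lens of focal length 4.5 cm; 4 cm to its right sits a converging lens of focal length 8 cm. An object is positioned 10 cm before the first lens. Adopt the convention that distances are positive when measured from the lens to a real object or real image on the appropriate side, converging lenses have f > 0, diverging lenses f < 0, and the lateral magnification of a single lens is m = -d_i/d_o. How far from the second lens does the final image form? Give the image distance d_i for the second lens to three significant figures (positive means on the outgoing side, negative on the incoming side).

2.75 cm

Applying the thin-lens equation to the first lens, 1/4.5 = 1/10 + 1/d_i1, which gives d_i1 = 8.182 cm.
Since 8.182 cm > 4 cm, the first image lies past the second lens and serves as a virtual object: d_o2 = L - d_i1 = -4.182 cm.
Applying the thin-lens equation again with f_2 = 8 cm and d_o2 = -4.182 cm gives d_i2 = 2.746 cm.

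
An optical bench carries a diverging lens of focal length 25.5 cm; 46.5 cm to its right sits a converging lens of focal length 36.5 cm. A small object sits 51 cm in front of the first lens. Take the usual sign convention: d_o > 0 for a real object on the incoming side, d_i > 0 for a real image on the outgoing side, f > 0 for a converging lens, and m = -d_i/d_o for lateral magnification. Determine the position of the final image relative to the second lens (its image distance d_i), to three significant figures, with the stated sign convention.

Lens 1: 1/d_i1 = 1/f_1 - 1/d_o1 = 1/(-25.5) - 1/51 = -0.05882 cm^-1, so d_i1 = -17.000 cm.
The intermediate image is virtual, 17.000 cm to the left of lens 1, so d_o2 = L - d_i1 = 46.5 - (-17.000) = 63.500 cm.
Lens 2: 1/d_i2 = 1/f_2 - 1/d_o2 = 1/36.5 - 1/(63.500) = 0.01165 cm^-1, so d_i2 = 85.843 cm.

85.8 cm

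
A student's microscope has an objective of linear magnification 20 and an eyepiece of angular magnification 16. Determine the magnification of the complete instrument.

The overall magnification of a compound microscope is the product of the objective and eyepiece magnifications:
M = M_obj x M_eye = 20 x 16 = 320.

320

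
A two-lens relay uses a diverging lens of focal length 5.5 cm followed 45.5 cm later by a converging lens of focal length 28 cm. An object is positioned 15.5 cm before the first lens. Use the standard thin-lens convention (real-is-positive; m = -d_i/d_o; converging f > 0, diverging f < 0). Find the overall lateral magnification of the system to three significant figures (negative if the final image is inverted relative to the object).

Lens 1: 1/d_i1 = 1/f_1 - 1/d_o1 = 1/(-5.5) - 1/15.5 = -0.24633 cm^-1, so d_i1 = -4.060 cm.
m_1 = -(-4.060)/15.5 = 0.2619.
With d_i1 < 0 the first image is virtual and lies on the object side; the object distance for lens 2 is d_o2 = 45.5 - (-4.060) = 49.560 cm.
Lens 2: 1/d_i2 = 1/f_2 - 1/d_o2 = 1/28 - 1/(49.560) = 0.01554 cm^-1, so d_i2 = 64.364 cm.
m_2 = -(64.364)/(49.560) = -1.2987.
The system's lateral magnification is m_1 m_2 = (0.2619)(-1.2987) = -0.3401.

-0.340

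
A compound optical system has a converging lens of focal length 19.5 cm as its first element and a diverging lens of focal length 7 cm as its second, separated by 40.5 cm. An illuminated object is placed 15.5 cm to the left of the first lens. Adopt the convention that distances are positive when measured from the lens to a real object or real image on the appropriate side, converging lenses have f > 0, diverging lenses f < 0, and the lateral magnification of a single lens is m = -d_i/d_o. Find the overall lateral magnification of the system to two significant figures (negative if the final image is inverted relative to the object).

Lens 1: 1/d_i1 = 1/f_1 - 1/d_o1 = 1/19.5 - 1/15.5 = -0.01323 cm^-1, so d_i1 = -75.562 cm.
m_1 = -(-75.562)/15.5 = 4.8750.
The intermediate image is virtual, 75.562 cm to the left of lens 1, so d_o2 = L - d_i1 = 40.5 - (-75.562) = 116.062 cm.
Lens 2: 1/d_i2 = 1/f_2 - 1/d_o2 = 1/(-7) - 1/(116.062) = -0.15147 cm^-1, so d_i2 = -6.602 cm.
m_2 = -(-6.602)/(116.062) = 0.0569.
Overall magnification: m = m_1 m_2 = 0.2773.

0.28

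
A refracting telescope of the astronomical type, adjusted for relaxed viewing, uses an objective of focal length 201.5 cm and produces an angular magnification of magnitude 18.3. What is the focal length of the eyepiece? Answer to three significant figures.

|M| = f_obj/f_eye, so f_eye = f_obj/|M| = 201.5/18.3 = 11.011 cm.

11.0 cm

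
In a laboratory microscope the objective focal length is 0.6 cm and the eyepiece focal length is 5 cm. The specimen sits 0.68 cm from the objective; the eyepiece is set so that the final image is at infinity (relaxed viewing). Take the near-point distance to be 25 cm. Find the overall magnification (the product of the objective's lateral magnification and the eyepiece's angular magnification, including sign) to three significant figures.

Objective: 1/d_i = 1/f_obj - 1/d_o = 1/0.6 - 1/0.68 = 0.19608 cm^-1, so d_i = 5.100 cm.
m_obj = -d_i/d_o = -5.100/0.68 = -7.500.
Eyepiece angular magnification (image at infinity): M_eye = D/f_e = 25/5 = 5.000.
Overall M = m_obj x M_eye = (-7.500)(5.000) = -37.50.

-37.5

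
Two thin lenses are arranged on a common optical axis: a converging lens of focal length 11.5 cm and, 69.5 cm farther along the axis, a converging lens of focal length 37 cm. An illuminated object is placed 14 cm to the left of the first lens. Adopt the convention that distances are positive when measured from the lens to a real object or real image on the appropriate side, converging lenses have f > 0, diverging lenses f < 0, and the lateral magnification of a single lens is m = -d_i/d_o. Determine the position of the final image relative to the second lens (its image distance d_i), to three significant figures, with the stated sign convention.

Lens 1: 1/d_i1 = 1/f_1 - 1/d_o1 = 1/11.5 - 1/14 = 0.01553 cm^-1, so d_i1 = 64.400 cm.
That image sits 5.100 cm in front of the second lens, so d_o2 = 5.100 cm.
Lens 2: 1/d_i2 = 1/f_2 - 1/d_o2 = 1/37 - 1/(5.100) = -0.16905 cm^-1, so d_i2 = -5.915 cm.

-5.92 cm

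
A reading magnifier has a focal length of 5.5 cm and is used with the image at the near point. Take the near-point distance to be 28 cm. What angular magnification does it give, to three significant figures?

M = 1 + D/f = 1 + 28/5.5 = 6.091.

6.09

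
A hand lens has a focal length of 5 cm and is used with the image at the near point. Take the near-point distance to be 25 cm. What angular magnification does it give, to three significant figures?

M = 1 + D/f = 1 + 25/5 = 6.000.

6.00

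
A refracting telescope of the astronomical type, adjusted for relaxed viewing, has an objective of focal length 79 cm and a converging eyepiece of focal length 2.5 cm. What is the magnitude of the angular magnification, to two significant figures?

32

|M| = f_obj/|f_eye| = 79/2.5 = 31.600.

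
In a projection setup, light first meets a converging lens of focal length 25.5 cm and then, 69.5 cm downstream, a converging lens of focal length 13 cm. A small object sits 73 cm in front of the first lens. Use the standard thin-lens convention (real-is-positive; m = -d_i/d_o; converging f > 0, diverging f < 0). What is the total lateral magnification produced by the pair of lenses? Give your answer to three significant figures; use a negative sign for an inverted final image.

0.403

Applying the thin-lens equation to the first lens, 1/25.5 = 1/73 + 1/d_i1, which gives d_i1 = 39.189 cm.
Its lateral magnification is m_1 = -d_i1/d_o1 = -(39.189)/73 = -0.5368.
The intermediate image is 39.189 cm to the right of lens 1, so d_o2 = L - d_i1 = 69.5 - 39.189 = 30.311 cm.
Applying the thin-lens equation again with f_2 = 13 cm and d_o2 = 30.311 cm gives d_i2 = 22.763 cm.
m_2 = -(22.763)/(30.311) = -0.7510.
Overall magnification: m = m_1 m_2 = 0.4032.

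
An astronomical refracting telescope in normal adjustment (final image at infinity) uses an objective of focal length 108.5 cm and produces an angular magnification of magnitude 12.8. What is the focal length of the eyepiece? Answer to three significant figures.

|M| = f_obj/f_eye, so f_eye = f_obj/|M| = 108.5/12.8 = 8.477 cm.

8.48 cm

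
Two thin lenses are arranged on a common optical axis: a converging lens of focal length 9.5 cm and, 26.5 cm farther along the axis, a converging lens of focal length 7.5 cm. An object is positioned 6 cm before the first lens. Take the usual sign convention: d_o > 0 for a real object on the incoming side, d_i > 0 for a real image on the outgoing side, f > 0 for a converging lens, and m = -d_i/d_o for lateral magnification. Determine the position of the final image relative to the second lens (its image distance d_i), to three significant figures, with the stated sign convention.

9.09 cm

Lens 1: 1/d_i1 = 1/f_1 - 1/d_o1 = 1/9.5 - 1/6 = -0.06140 cm^-1, so d_i1 = -16.286 cm.
The intermediate image is virtual, 16.286 cm to the left of lens 1, so d_o2 = L - d_i1 = 26.5 - (-16.286) = 42.786 cm.
Lens 2: 1/d_i2 = 1/f_2 - 1/d_o2 = 1/7.5 - 1/(42.786) = 0.10996 cm^-1, so d_i2 = 9.094 cm.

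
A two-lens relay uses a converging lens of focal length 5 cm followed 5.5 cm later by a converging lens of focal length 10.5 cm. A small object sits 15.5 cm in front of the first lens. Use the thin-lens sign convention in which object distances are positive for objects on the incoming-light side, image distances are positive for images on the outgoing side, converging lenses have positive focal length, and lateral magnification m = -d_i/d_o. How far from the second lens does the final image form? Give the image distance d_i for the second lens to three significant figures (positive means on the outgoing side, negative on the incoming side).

1.60 cm

Applying the thin-lens equation to the first lens, 1/5 = 1/15.5 + 1/d_i1, which gives d_i1 = 7.381 cm.
This image would form 7.381 cm past lens 1, i.e. 1.881 cm beyond lens 2, so it is a virtual object for lens 2: d_o2 = 5.5 - 7.381 = -1.881 cm.
Applying the thin-lens equation again with f_2 = 10.5 cm and d_o2 = -1.881 cm gives d_i2 = 1.595 cm.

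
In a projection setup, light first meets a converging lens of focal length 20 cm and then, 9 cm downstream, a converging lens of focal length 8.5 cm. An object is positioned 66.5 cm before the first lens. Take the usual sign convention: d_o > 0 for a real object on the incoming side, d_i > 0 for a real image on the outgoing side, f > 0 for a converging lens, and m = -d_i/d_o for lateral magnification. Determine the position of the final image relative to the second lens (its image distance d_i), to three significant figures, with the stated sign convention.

Applying the thin-lens equation to the first lens, 1/20 = 1/66.5 + 1/d_i1, which gives d_i1 = 28.602 cm.
Since 28.602 cm > 9 cm, the first image lies past the second lens and serves as a virtual object: d_o2 = L - d_i1 = -19.602 cm.
Applying the thin-lens equation again with f_2 = 8.5 cm and d_o2 = -19.602 cm gives d_i2 = 5.929 cm.

5.93 cm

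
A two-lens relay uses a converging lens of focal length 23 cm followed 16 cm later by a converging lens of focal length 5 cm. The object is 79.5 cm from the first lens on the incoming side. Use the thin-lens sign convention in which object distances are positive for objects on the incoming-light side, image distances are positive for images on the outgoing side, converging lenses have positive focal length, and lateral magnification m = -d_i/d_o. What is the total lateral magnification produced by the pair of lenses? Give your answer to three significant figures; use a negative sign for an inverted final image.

-0.0953

Applying the thin-lens equation to the first lens, 1/23 = 1/79.5 + 1/d_i1, which gives d_i1 = 32.363 cm.
Its lateral magnification is m_1 = -d_i1/d_o1 = -(32.363)/79.5 = -0.4071.
Since 32.363 cm > 16 cm, the first image lies past the second lens and serves as a virtual object: d_o2 = L - d_i1 = -16.363 cm.
Applying the thin-lens equation again with f_2 = 5 cm and d_o2 = -16.363 cm gives d_i2 = 3.830 cm.
m_2 = -(3.830)/(-16.363) = 0.2341.
Overall magnification: m = m_1 m_2 = -0.0953.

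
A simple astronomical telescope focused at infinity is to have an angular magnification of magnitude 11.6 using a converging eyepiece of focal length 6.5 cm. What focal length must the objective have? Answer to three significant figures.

|M| = f_obj/|f_eye|, so f_obj = |M| x |f_eye| = 11.6 x 6.5 = 75.400 cm.

75.4 cm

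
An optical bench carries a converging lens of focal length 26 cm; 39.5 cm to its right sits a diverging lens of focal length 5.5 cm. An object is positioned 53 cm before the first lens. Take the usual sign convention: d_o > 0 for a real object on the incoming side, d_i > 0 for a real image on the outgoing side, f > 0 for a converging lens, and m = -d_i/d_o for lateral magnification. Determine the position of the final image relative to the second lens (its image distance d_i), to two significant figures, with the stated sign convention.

Applying the thin-lens equation to the first lens, 1/26 = 1/53 + 1/d_i1, which gives d_i1 = 51.037 cm.
This image would form 51.037 cm past lens 1, i.e. 11.537 cm beyond lens 2, so it is a virtual object for lens 2: d_o2 = 39.5 - 51.037 = -11.537 cm.
Applying the thin-lens equation again with f_2 = -5.5 cm and d_o2 = -11.537 cm gives d_i2 = -10.511 cm.

-11 cm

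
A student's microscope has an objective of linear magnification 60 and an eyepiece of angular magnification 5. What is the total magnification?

The overall magnification of a compound microscope is the product of the objective and eyepiece magnifications:
M = M_obj x M_eye = 60 x 5 = 300.

300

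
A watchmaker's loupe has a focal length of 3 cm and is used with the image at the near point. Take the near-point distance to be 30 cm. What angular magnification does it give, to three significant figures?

11.0

M = 1 + D/f = 1 + 30/3 = 11.000.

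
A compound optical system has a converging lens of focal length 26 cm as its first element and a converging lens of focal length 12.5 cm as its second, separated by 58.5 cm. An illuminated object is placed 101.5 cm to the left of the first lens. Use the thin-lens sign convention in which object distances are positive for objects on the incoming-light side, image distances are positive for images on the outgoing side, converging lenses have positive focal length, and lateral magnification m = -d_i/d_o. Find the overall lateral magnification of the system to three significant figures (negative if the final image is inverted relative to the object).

0.390

Lens 1: 1/d_i1 = 1/f_1 - 1/d_o1 = 1/26 - 1/101.5 = 0.02861 cm^-1, so d_i1 = 34.954 cm.
m_1 = -(34.954)/101.5 = -0.3444.
Object distance for lens 2: d_o2 = 58.5 - 34.954 = 23.546 cm.
Lens 2: 1/d_i2 = 1/f_2 - 1/d_o2 = 1/12.5 - 1/(23.546) = 0.03753 cm^-1, so d_i2 = 26.645 cm.
m_2 = -(26.645)/(23.546) = -1.1316.
The system's lateral magnification is m_1 m_2 = (-0.3444)(-1.1316) = 0.3897.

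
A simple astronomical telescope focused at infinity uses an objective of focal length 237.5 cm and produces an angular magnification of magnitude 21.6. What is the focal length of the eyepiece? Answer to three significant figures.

|M| = f_obj/f_eye, so f_eye = f_obj/|M| = 237.5/21.6 = 10.995 cm.

11.0 cm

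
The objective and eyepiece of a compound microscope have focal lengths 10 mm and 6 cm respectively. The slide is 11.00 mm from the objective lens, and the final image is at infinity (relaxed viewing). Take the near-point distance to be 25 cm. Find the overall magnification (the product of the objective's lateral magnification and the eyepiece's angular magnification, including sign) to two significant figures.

Convert to cm: f_obj = 10 mm = 1 cm; d_o = 11.00 mm = 1.10 cm.
Objective: 1/d_i = 1/f_obj - 1/d_o = 1/1 - 1/1.10 = 0.09091 cm^-1, so d_i = 11.000 cm.
m_obj = -d_i/d_o = -11.000/1.10 = -10.000.
Eyepiece angular magnification (image at infinity): M_eye = D/f_e = 25/6 = 4.167.
Overall M = m_obj x M_eye = (-10.000)(4.167) = -41.67.

-42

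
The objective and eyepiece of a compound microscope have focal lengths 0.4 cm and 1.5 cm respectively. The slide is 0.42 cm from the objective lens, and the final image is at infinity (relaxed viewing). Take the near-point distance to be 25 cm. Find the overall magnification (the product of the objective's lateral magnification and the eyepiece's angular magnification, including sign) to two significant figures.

Objective: 1/d_i = 1/f_obj - 1/d_o = 1/0.4 - 1/0.42 = 0.11905 cm^-1, so d_i = 8.400 cm.
m_obj = -d_i/d_o = -8.400/0.42 = -20.000.
Eyepiece angular magnification (image at infinity): M_eye = D/f_e = 25/1.5 = 16.667.
Overall M = m_obj x M_eye = (-20.000)(16.667) = -333.33.

-330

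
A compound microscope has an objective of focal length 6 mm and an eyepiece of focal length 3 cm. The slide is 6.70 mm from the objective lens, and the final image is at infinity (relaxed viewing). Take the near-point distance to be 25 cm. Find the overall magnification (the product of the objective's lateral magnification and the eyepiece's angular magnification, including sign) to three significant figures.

Convert to cm: f_obj = 6 mm = 0.6 cm; d_o = 6.70 mm = 0.67 cm.
Objective: 1/d_i = 1/f_obj - 1/d_o = 1/0.6 - 1/0.67 = 0.17413 cm^-1, so d_i = 5.743 cm.
m_obj = -d_i/d_o = -5.743/0.67 = -8.571.
Eyepiece angular magnification (image at infinity): M_eye = D/f_e = 25/3 = 8.333.
Overall M = m_obj x M_eye = (-8.571)(8.333) = -71.43.

-71.4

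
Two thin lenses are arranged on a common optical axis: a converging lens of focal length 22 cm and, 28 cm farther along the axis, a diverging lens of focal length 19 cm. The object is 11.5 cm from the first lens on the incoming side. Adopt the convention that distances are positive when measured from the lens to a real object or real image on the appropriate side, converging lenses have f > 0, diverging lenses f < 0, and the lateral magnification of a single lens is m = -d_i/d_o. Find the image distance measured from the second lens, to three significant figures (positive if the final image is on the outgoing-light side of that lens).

-13.9 cm

First lens: d_i1 = 1/(1/22 - 1/11.5) = -24.095 cm.
The intermediate image is virtual, 24.095 cm to the left of lens 1, so d_o2 = L - d_i1 = 28 - (-24.095) = 52.095 cm.
Second lens: d_i2 = 1/(1/(-19) - 1/(52.095)) = -13.922 cm.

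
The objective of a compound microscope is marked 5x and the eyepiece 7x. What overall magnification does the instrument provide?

The overall magnification of a compound microscope is the product of the objective and eyepiece magnifications:
M = M_obj x M_eye = 5 x 7 = 35.

35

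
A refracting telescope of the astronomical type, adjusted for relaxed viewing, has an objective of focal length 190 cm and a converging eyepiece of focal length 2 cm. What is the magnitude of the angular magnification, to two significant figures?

95

|M| = f_obj/|f_eye| = 190/2 = 95.000.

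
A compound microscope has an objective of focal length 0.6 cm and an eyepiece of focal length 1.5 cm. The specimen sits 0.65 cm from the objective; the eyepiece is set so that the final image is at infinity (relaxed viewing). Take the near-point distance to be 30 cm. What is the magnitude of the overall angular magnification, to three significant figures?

240

Objective: 1/d_i = 1/f_obj - 1/d_o = 1/0.6 - 1/0.65 = 0.12821 cm^-1, so d_i = 7.800 cm.
m_obj = -d_i/d_o = -7.800/0.65 = -12.000.
Eyepiece angular magnification (image at infinity): M_eye = D/f_e = 30/1.5 = 20.000.
Overall M = m_obj x M_eye = (-12.000)(20.000) = -240.00.
|M| = 240.00.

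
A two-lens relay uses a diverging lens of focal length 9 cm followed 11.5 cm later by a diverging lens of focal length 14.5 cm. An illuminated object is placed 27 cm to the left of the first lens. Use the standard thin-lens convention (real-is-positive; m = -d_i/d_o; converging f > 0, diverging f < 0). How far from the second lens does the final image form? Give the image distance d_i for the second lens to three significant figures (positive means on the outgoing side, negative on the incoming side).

Applying the thin-lens equation to the first lens, 1/(-9) = 1/27 + 1/d_i1, which gives d_i1 = -6.750 cm.
The intermediate image is virtual, 6.750 cm to the left of lens 1, so d_o2 = L - d_i1 = 11.5 - (-6.750) = 18.250 cm.
Applying the thin-lens equation again with f_2 = -14.5 cm and d_o2 = 18.250 cm gives d_i2 = -8.080 cm.

-8.08 cm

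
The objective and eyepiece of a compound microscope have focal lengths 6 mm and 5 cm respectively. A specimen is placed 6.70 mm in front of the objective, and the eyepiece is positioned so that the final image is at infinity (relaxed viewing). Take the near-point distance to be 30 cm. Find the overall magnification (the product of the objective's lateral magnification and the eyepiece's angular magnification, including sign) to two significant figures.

Convert to cm: f_obj = 6 mm = 0.6 cm; d_o = 6.70 mm = 0.67 cm.
Objective: 1/d_i = 1/f_obj - 1/d_o = 1/0.6 - 1/0.67 = 0.17413 cm^-1, so d_i = 5.743 cm.
m_obj = -d_i/d_o = -5.743/0.67 = -8.571.
Eyepiece angular magnification (image at infinity): M_eye = D/f_e = 30/5 = 6.000.
Overall M = m_obj x M_eye = (-8.571)(6.000) = -51.43.

-51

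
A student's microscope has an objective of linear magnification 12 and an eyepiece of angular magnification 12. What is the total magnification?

144

The overall magnification of a compound microscope is the product of the objective and eyepiece magnifications:
M = M_obj x M_eye = 12 x 12 = 144.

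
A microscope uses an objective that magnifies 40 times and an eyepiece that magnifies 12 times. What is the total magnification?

The overall magnification of a compound microscope is the product of the objective and eyepiece magnifications:
M = M_obj x M_eye = 40 x 12 = 480.

480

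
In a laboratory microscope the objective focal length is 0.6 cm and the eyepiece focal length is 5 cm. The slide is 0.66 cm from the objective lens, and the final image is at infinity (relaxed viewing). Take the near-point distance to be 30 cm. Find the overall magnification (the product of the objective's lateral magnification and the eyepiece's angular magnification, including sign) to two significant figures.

Objective: 1/d_i = 1/f_obj - 1/d_o = 1/0.6 - 1/0.66 = 0.15152 cm^-1, so d_i = 6.600 cm.
m_obj = -d_i/d_o = -6.600/0.66 = -10.000.
Eyepiece angular magnification (image at infinity): M_eye = D/f_e = 30/5 = 6.000.
Overall M = m_obj x M_eye = (-10.000)(6.000) = -60.00.

-60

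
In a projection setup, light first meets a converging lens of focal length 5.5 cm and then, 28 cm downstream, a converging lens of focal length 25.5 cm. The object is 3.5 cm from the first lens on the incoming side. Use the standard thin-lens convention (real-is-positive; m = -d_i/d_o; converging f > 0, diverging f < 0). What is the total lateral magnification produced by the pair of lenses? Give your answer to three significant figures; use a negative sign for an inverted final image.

-5.78

First lens: d_i1 = 1/(1/5.5 - 1/3.5) = -9.625 cm.
m_1 = -(-9.625)/3.5 = 2.7500.
With d_i1 < 0 the first image is virtual and lies on the object side; the object distance for lens 2 is d_o2 = 28 - (-9.625) = 37.625 cm.
Second lens: d_i2 = 1/(1/25.5 - 1/(37.625)) = 79.129 cm.
m_2 = -(79.129)/(37.625) = -2.1031.
The system's lateral magnification is m_1 m_2 = (2.7500)(-2.1031) = -5.7835.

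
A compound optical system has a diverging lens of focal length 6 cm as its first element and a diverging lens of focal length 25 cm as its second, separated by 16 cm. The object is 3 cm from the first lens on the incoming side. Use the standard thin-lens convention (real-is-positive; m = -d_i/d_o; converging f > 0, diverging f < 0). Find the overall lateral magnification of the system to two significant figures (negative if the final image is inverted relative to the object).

0.39

Applying the thin-lens equation to the first lens, 1/(-6) = 1/3 + 1/d_i1, which gives d_i1 = -2.000 cm.
Its lateral magnification is m_1 = -d_i1/d_o1 = -(-2.000)/3 = 0.6667.
With d_i1 < 0 the first image is virtual and lies on the object side; the object distance for lens 2 is d_o2 = 16 - (-2.000) = 18.000 cm.
Applying the thin-lens equation again with f_2 = -25 cm and d_o2 = 18.000 cm gives d_i2 = -10.465 cm.
m_2 = -(-10.465)/(18.000) = 0.5814.
Total m = m_1 x m_2 = (0.6667)(0.5814) = 0.3876.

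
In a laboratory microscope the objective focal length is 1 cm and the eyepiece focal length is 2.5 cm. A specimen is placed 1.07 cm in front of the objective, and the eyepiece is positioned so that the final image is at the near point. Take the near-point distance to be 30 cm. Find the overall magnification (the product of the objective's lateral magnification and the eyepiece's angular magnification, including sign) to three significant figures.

Objective: 1/d_i = 1/f_obj - 1/d_o = 1/1 - 1/1.07 = 0.06542 cm^-1, so d_i = 15.286 cm.
m_obj = -d_i/d_o = -15.286/1.07 = -14.286.
Eyepiece angular magnification (image at near point): M_eye = 1 + D/f_e = 1 + 30/2.5 = 13.000.
Overall M = m_obj x M_eye = (-14.286)(13.000) = -185.71.

-186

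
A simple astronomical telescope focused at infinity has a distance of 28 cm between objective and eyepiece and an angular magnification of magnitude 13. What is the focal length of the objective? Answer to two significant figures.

26 cm

In normal adjustment the tube length equals f_obj + f_eye and |M| = f_obj/f_eye.
So f_obj = 13 f_eye and 13 f_eye + f_eye = 28 cm, giving f_eye = 28/14 = 2.000 cm and f_obj = 26.000 cm.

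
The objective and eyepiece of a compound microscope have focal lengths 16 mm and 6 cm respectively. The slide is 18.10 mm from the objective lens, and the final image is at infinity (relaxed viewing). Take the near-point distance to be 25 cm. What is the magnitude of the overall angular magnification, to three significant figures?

31.7

Convert to cm: f_obj = 16 mm = 1.6 cm; d_o = 18.10 mm = 1.81 cm.
Objective: 1/d_i = 1/f_obj - 1/d_o = 1/1.6 - 1/1.81 = 0.07251 cm^-1, so d_i = 13.790 cm.
m_obj = -d_i/d_o = -13.790/1.81 = -7.619.
Eyepiece angular magnification (image at infinity): M_eye = D/f_e = 25/6 = 4.167.
Overall M = m_obj x M_eye = (-7.619)(4.167) = -31.75.
|M| = 31.75.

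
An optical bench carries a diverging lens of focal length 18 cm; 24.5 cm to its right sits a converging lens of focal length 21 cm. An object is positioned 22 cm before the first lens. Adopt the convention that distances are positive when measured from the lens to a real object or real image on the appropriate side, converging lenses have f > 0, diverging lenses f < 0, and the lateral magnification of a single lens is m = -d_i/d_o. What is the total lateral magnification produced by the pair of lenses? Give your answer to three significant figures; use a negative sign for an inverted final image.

Applying the thin-lens equation to the first lens, 1/(-18) = 1/22 + 1/d_i1, which gives d_i1 = -9.900 cm.
Its lateral magnification is m_1 = -d_i1/d_o1 = -(-9.900)/22 = 0.4500.
The intermediate image is virtual, 9.900 cm to the left of lens 1, so d_o2 = L - d_i1 = 24.5 - (-9.900) = 34.400 cm.
Applying the thin-lens equation again with f_2 = 21 cm and d_o2 = 34.400 cm gives d_i2 = 53.910 cm.
m_2 = -(53.910)/(34.400) = -1.5672.
Overall magnification: m = m_1 m_2 = -0.7052.

-0.705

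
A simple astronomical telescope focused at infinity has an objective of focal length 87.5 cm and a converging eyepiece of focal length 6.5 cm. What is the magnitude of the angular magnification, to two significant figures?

13

|M| = f_obj/|f_eye| = 87.5/6.5 = 13.462.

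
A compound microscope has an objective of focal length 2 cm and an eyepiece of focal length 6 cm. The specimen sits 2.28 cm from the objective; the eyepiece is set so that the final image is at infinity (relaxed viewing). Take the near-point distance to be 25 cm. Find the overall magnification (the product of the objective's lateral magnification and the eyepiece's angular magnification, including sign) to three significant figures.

Objective: 1/d_i = 1/f_obj - 1/d_o = 1/2 - 1/2.28 = 0.06140 cm^-1, so d_i = 16.286 cm.
m_obj = -d_i/d_o = -16.286/2.28 = -7.143.
Eyepiece angular magnification (image at infinity): M_eye = D/f_e = 25/6 = 4.167.
Overall M = m_obj x M_eye = (-7.143)(4.167) = -29.76.

-29.8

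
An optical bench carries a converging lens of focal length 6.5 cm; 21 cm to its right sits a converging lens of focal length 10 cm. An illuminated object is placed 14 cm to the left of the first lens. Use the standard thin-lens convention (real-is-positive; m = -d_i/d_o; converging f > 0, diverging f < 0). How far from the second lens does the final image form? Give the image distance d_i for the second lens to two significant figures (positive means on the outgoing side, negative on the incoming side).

-78 cm

Lens 1: 1/d_i1 = 1/f_1 - 1/d_o1 = 1/6.5 - 1/14 = 0.08242 cm^-1, so d_i1 = 12.133 cm.
Object distance for lens 2: d_o2 = 21 - 12.133 = 8.867 cm.
Lens 2: 1/d_i2 = 1/f_2 - 1/d_o2 = 1/10 - 1/(8.867) = -0.01278 cm^-1, so d_i2 = -78.235 cm.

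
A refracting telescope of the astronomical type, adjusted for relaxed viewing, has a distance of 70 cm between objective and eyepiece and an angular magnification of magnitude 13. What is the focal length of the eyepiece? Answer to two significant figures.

In normal adjustment the tube length equals f_obj + f_eye and |M| = f_obj/f_eye.
So f_obj = 13 f_eye and 13 f_eye + f_eye = 70 cm, giving f_eye = 70/14 = 5.000 cm and f_obj = 65.000 cm.

5.0 cm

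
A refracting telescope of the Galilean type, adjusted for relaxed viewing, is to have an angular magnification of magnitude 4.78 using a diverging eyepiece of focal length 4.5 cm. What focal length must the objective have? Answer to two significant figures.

|M| = f_obj/|f_eye|, so f_obj = |M| x |f_eye| = 4.78 x 4.5 = 21.510 cm.

22 cm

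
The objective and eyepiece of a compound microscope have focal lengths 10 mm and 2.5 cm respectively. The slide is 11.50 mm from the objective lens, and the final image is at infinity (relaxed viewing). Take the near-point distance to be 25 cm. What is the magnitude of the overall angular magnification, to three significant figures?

Convert to cm: f_obj = 10 mm = 1 cm; d_o = 11.50 mm = 1.15 cm.
Objective: 1/d_i = 1/f_obj - 1/d_o = 1/1 - 1/1.15 = 0.13043 cm^-1, so d_i = 7.667 cm.
m_obj = -d_i/d_o = -7.667/1.15 = -6.667.
Eyepiece angular magnification (image at infinity): M_eye = D/f_e = 25/2.5 = 10.000.
Overall M = m_obj x M_eye = (-6.667)(10.000) = -66.67.
|M| = 66.67.

66.7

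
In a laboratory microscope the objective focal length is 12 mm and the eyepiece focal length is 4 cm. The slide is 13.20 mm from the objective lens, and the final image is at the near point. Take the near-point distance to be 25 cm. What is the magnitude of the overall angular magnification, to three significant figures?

72.5

Convert to cm: f_obj = 12 mm = 1.2 cm; d_o = 13.20 mm = 1.32 cm.
Objective: 1/d_i = 1/f_obj - 1/d_o = 1/1.2 - 1/1.32 = 0.07576 cm^-1, so d_i = 13.200 cm.
m_obj = -d_i/d_o = -13.200/1.32 = -10.000.
Eyepiece angular magnification (image at near point): M_eye = 1 + D/f_e = 1 + 25/4 = 7.250.
Overall M = m_obj x M_eye = (-10.000)(7.250) = -72.50.
|M| = 72.50.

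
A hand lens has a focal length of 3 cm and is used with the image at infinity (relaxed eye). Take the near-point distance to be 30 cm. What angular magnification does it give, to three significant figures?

M = D/f = 30/3 = 10.000.

10.0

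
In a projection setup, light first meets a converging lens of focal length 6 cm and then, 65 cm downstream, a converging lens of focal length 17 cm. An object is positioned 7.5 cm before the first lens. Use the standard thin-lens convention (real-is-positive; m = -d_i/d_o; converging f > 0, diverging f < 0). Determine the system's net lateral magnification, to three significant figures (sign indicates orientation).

3.78

Applying the thin-lens equation to the first lens, 1/6 = 1/7.5 + 1/d_i1, which gives d_i1 = 30.000 cm.
Its lateral magnification is m_1 = -d_i1/d_o1 = -(30.000)/7.5 = -4.0000.
The intermediate image is 30.000 cm to the right of lens 1, so d_o2 = L - d_i1 = 65 - 30.000 = 35.000 cm.
Applying the thin-lens equation again with f_2 = 17 cm and d_o2 = 35.000 cm gives d_i2 = 33.056 cm.
m_2 = -(33.056)/(35.000) = -0.9444.
The system's lateral magnification is m_1 m_2 = (-4.0000)(-0.9444) = 3.7778.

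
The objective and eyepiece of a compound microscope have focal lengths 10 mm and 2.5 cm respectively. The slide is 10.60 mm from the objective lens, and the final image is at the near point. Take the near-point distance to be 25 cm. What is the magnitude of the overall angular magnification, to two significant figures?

180

Convert to cm: f_obj = 10 mm = 1 cm; d_o = 10.60 mm = 1.06 cm.
Objective: 1/d_i = 1/f_obj - 1/d_o = 1/1 - 1/1.06 = 0.05660 cm^-1, so d_i = 17.667 cm.
m_obj = -d_i/d_o = -17.667/1.06 = -16.667.
Eyepiece angular magnification (image at near point): M_eye = 1 + D/f_e = 1 + 25/2.5 = 11.000.
Overall M = m_obj x M_eye = (-16.667)(11.000) = -183.33.
|M| = 183.33.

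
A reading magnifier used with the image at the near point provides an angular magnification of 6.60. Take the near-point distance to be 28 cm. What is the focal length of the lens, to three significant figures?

For the image at the near point, M = 1 + D/f.
f = D/(M - 1) = 28/(6.6 - 1) = 5.000 cm.

5.00 cm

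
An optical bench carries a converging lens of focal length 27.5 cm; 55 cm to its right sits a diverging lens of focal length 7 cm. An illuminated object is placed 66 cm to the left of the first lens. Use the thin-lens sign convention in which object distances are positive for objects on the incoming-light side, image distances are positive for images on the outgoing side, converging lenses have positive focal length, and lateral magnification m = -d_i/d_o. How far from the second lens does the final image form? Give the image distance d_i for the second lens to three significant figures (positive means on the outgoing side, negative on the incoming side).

-3.70 cm

Applying the thin-lens equation to the first lens, 1/27.5 = 1/66 + 1/d_i1, which gives d_i1 = 47.143 cm.
The intermediate image is 47.143 cm to the right of lens 1, so d_o2 = L - d_i1 = 55 - 47.143 = 7.857 cm.
Applying the thin-lens equation again with f_2 = -7 cm and d_o2 = 7.857 cm gives d_i2 = -3.702 cm.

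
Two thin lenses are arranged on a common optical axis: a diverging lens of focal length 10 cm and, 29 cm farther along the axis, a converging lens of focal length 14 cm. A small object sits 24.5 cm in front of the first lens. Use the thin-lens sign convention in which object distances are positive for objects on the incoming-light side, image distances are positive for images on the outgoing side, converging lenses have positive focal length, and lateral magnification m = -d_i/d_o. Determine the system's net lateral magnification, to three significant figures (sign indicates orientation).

First lens: d_i1 = 1/(1/(-10) - 1/24.5) = -7.101 cm.
m_1 = -(-7.101)/24.5 = 0.2899.
With d_i1 < 0 the first image is virtual and lies on the object side; the object distance for lens 2 is d_o2 = 29 - (-7.101) = 36.101 cm.
Second lens: d_i2 = 1/(1/14 - 1/(36.101)) = 22.868 cm.
m_2 = -(22.868)/(36.101) = -0.6334.
The system's lateral magnification is m_1 m_2 = (0.2899)(-0.6334) = -0.1836.

-0.184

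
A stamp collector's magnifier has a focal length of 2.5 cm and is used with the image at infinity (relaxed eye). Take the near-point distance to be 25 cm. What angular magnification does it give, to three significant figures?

10.0

M = D/f = 25/2.5 = 10.000.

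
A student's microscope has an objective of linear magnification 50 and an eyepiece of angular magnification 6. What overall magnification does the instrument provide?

The overall magnification of a compound microscope is the product of the objective and eyepiece magnifications:
M = M_obj x M_eye = 50 x 6 = 300.

300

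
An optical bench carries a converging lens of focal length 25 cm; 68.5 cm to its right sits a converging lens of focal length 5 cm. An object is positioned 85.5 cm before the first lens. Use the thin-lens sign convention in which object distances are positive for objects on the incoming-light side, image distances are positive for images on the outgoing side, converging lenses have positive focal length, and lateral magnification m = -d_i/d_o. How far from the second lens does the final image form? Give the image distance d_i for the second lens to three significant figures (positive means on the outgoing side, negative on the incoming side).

First lens: d_i1 = 1/(1/25 - 1/85.5) = 35.331 cm.
The intermediate image is 35.331 cm to the right of lens 1, so d_o2 = L - d_i1 = 68.5 - 35.331 = 33.169 cm.
Second lens: d_i2 = 1/(1/5 - 1/(33.169)) = 5.887 cm.

5.89 cm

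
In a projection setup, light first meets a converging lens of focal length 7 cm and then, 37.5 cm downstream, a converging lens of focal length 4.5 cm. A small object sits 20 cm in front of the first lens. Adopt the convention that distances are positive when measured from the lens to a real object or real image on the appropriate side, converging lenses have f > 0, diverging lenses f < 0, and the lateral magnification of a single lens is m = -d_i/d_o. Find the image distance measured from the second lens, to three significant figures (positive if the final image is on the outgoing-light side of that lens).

Lens 1: 1/d_i1 = 1/f_1 - 1/d_o1 = 1/7 - 1/20 = 0.09286 cm^-1, so d_i1 = 10.769 cm.
Object distance for lens 2: d_o2 = 37.5 - 10.769 = 26.731 cm.
Lens 2: 1/d_i2 = 1/f_2 - 1/d_o2 = 1/4.5 - 1/(26.731) = 0.18481 cm^-1, so d_i2 = 5.411 cm.

5.41 cm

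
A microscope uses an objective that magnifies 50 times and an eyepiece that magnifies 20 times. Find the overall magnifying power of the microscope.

1000

The overall magnification of a compound microscope is the product of the objective and eyepiece magnifications:
M = M_obj x M_eye = 50 x 20 = 1000.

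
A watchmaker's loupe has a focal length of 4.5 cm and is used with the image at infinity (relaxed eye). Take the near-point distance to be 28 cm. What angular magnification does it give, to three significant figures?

6.22

M = D/f = 28/4.5 = 6.222.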